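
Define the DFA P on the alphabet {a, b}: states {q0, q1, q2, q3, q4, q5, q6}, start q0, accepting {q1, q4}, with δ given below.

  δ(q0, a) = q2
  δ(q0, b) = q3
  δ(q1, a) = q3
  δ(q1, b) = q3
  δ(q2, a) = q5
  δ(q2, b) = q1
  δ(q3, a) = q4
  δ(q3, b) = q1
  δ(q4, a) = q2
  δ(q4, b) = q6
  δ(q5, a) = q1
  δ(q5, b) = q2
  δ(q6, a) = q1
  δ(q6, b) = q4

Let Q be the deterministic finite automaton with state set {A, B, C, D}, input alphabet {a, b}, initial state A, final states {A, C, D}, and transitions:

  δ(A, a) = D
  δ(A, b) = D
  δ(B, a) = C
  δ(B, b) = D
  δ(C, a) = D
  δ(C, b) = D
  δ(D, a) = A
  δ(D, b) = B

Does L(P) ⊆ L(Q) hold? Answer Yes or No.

The string ab is in L(P) but not in L(Q).
So L(P) ⊄ L(Q).

No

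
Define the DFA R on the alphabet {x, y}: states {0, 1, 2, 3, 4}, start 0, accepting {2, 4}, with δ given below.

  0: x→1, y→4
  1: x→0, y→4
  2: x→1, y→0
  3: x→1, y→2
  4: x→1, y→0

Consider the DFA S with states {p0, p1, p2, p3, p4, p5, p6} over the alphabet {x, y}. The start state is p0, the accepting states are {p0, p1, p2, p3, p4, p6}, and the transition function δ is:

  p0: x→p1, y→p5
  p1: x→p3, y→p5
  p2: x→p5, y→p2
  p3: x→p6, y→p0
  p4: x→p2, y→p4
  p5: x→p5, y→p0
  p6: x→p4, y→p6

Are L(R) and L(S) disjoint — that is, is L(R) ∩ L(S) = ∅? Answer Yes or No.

No

The string xxy is accepted by both R and S.
Hence L(R) ∩ L(S) ≠ ∅.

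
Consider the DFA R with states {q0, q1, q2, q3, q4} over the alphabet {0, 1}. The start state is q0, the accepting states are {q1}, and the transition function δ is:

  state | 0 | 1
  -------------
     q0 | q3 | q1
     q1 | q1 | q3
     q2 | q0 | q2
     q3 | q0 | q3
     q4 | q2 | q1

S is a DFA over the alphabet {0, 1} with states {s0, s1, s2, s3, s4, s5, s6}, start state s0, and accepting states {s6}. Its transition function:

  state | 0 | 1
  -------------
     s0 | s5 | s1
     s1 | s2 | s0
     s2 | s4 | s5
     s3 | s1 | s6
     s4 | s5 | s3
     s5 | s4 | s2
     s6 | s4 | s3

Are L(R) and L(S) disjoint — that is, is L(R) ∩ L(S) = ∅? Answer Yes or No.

Yes

Exploring the product automaton R × S from the start pair (q0, s0), following both machines on each input symbol, reaches 18 state pairs: (q0, s0), (q3, s5), (q1, s1), (q0, s4), (q3, s2), (q1, s2), (q3, s0), (q1, s3), (q1, s4), (q0, s5), (q3, s1), (q3, s6), (q1, s5), (q3, s3), (q3, s4), (q0, s2), (q0, s1), (q1, s0).
R accepts in {q1} and S accepts in {s6}; no reachable pair has both components accepting, so no string drives both machines to acceptance simultaneously and L(R) ∩ L(S) = ∅.
So no string is accepted by both, and the intersection is empty.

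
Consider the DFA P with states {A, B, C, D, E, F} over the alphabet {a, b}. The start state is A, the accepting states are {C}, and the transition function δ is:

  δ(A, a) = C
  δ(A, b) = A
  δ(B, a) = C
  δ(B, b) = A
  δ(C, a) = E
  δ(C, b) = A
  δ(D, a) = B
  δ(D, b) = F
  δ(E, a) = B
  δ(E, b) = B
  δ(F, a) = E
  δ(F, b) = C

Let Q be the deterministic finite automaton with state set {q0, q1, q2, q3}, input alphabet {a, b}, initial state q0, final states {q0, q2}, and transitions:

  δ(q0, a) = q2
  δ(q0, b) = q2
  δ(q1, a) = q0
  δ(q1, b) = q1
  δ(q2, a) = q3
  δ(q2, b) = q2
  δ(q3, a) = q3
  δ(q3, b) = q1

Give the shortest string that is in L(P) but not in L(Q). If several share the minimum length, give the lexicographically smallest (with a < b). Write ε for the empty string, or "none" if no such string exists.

ba

The string ba is accepted by P but not by Q.
No shorter string lies in the difference, and ba is the lexicographically first length-2 string in L(P) \ L(Q).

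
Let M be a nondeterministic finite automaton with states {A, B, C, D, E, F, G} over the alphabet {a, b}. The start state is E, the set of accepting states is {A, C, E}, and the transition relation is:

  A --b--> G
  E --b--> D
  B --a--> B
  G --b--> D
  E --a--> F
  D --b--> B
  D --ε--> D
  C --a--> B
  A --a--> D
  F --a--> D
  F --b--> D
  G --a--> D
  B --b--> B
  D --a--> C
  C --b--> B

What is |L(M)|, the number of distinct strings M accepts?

The useful subgraph on states {C, D, E, F} is acyclic, so L(M) is finite; the longest accepting path visits 4 useful states, giving maximum string length 3.
Counting accepting paths from E by length: 1 of length 0, 1 of length 2, 2 of length 3. Total 4.

4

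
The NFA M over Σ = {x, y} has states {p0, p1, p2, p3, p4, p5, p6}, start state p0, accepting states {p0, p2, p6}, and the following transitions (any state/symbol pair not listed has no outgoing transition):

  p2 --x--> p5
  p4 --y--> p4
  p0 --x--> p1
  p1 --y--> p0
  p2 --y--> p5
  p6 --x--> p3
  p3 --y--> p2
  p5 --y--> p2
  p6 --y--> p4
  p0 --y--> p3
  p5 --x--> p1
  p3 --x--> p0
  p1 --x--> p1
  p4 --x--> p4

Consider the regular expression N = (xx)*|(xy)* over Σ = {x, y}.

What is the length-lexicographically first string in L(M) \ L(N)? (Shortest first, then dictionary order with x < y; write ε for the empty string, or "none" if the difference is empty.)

The string yx is accepted by M but not by N.
No shorter string lies in the difference, and yx is the lexicographically first length-2 string in L(M) \ L(N).

yx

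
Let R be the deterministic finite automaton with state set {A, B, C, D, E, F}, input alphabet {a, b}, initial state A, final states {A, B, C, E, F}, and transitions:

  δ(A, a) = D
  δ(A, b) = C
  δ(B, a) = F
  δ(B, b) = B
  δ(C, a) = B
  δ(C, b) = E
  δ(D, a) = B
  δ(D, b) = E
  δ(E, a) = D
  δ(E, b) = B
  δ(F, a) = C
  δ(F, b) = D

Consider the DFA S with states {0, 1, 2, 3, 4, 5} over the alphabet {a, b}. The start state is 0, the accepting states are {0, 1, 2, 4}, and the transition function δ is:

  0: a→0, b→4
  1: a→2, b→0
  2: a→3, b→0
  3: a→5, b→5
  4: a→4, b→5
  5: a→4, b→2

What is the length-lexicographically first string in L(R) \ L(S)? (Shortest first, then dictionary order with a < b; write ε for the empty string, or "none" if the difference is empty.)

bb

The string bb is accepted by R but not by S.
No shorter string lies in the difference, and bb is the lexicographically first length-2 string in L(R) \ L(S).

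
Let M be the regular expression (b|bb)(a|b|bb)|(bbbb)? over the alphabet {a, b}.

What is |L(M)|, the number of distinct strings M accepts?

The expression has no Kleene star, so L(M) is finite. Expanding the alternatives gives {ε, ba, bb, bba, bbb, bbbb}.
That is 1 of length 0, 2 of length 2, 2 of length 3, 1 of length 4: 6 strings in all.

6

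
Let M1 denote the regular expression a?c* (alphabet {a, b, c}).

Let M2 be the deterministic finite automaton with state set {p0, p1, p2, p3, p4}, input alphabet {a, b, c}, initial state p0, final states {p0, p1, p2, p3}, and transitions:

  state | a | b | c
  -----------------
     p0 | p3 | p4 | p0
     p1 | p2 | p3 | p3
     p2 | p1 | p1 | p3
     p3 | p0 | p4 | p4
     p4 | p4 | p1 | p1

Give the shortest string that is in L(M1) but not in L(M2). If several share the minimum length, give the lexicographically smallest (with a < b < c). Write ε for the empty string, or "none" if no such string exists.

ac

The string ac is accepted by M1 but not by M2.
No shorter string lies in the difference, and ac is the lexicographically first length-2 string in L(M1) \ L(M2).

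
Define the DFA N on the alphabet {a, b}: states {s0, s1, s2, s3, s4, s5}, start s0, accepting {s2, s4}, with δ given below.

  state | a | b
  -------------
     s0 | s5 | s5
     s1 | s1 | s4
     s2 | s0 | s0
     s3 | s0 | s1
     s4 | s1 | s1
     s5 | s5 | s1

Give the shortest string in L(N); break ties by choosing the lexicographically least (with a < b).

A breadth-first search from s0 reaches an accepting state first via the path s0 → s5 → s1 → s4 on input abb.
No string of length < 3 is accepted (BFS exhausts all shorter strings without reaching an accepting state), and abb is the lexicographically least accepting string of length 3.

abb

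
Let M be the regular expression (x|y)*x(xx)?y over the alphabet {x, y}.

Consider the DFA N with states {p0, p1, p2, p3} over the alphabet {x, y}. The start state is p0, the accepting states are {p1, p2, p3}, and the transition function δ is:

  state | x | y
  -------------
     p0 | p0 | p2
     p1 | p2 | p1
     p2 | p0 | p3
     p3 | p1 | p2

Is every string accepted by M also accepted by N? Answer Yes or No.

Yes

Converting the expression M to a DFA (subset construction, then merging equivalent states) gives the minimal DFA with states {m0, m1, m2}, start state m0, accepting states {m2} and transitions m0: x→m1, y→m0; m1: x→m1, y→m2; m2: x→m1, y→m0.
Exploring the product automaton M × N from the start pair (m0, p0), following both machines on each input symbol, reaches 10 state pairs: (m0, p0), (m1, p0), (m0, p2), (m2, p2), (m0, p3), (m1, p1), (m1, p2), (m2, p1), (m2, p3), (m0, p1).
M accepts in {m2} and N accepts in {p1, p2, p3}. The reachable pairs whose M-component is accepting are (m2, p2), (m2, p1), (m2, p3); in each of them the N-component is accepting too, so the product for L(M) \ L(N) (M-component accepting, N-component rejecting) has no reachable accepting pair and the difference is empty.
Hence every string in L(M) is also in L(N).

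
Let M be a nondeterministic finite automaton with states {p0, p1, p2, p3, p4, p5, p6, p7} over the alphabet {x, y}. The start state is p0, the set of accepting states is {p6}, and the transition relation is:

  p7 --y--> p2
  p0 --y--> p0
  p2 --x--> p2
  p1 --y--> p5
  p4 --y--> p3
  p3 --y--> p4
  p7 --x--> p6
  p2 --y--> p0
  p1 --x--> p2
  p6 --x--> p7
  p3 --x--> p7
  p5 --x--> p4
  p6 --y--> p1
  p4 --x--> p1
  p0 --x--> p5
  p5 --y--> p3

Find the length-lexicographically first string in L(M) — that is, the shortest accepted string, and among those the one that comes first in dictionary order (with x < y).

xyxx

A breadth-first search from p0 reaches an accepting state first via the path p0 → p5 → p3 → p7 → p6 on input xyxx.
No string of length < 4 is accepted (BFS exhausts all shorter strings without reaching an accepting state), and xyxx is the lexicographically least accepting string of length 4.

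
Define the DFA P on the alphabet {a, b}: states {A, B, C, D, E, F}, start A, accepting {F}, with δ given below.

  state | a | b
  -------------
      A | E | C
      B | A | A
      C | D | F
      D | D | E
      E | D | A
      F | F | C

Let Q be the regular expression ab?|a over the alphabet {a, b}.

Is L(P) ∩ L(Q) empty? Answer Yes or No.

Yes

Converting the expression Q to a DFA (subset construction, then merging equivalent states) gives the minimal DFA with states {q0, q1, q2, q3}, start state q0, accepting states {q1, q3} and transitions q0: a→q1, b→q2; q1: a→q2, b→q3; q2: a→q2, b→q2; q3: a→q2, b→q2.
Exploring the product automaton P × Q from the start pair (A, q0), following both machines on each input symbol, reaches 8 state pairs: (A, q0), (E, q1), (C, q2), (D, q2), (A, q3), (F, q2), (E, q2), (A, q2).
P accepts in {F} and Q accepts in {q1, q3}; no reachable pair has both components accepting, so no string drives both machines to acceptance simultaneously and L(P) ∩ L(Q) = ∅.
So no string is accepted by both, and the intersection is empty.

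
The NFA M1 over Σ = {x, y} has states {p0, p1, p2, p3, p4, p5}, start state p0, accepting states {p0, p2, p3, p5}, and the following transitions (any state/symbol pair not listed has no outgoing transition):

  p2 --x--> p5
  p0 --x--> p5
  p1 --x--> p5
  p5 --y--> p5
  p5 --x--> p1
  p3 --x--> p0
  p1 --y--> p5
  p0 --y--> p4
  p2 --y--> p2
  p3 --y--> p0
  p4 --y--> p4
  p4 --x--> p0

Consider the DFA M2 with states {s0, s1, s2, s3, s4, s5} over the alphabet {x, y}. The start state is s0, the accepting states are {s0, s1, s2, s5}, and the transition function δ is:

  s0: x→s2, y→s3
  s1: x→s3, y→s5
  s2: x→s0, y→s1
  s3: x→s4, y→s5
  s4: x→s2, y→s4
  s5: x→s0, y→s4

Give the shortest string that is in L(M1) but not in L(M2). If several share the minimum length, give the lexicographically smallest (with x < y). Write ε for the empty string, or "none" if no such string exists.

The string yx is accepted by M1 but not by M2.
No shorter string lies in the difference, and yx is the lexicographically first length-2 string in L(M1) \ L(M2).

yx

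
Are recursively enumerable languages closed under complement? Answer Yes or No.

No

If both L and its complement were r.e., running the two recognisers in parallel would decide L, so L would be recursive; but there are r.e. languages that are not recursive (e.g. the halting problem), and their complements are therefore not r.e.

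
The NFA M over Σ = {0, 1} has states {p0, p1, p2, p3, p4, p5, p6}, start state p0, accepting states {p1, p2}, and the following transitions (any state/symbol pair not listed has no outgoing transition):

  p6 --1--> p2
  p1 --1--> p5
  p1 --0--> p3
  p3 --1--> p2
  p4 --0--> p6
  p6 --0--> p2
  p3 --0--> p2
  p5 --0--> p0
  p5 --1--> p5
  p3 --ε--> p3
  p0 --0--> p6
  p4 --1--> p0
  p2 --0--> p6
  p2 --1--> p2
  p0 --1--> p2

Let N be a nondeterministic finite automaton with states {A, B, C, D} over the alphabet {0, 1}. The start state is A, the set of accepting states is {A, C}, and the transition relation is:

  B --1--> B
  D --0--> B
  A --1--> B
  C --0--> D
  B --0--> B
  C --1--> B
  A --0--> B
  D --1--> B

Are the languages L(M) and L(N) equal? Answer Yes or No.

No

The string 1 is accepted by M but rejected by N.
So L(M) ≠ L(N).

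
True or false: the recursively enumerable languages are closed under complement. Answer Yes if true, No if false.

If both L and its complement were r.e., running the two recognisers in parallel would decide L, so L would be recursive; but there are r.e. languages that are not recursive (e.g. the halting problem), and their complements are therefore not r.e.

No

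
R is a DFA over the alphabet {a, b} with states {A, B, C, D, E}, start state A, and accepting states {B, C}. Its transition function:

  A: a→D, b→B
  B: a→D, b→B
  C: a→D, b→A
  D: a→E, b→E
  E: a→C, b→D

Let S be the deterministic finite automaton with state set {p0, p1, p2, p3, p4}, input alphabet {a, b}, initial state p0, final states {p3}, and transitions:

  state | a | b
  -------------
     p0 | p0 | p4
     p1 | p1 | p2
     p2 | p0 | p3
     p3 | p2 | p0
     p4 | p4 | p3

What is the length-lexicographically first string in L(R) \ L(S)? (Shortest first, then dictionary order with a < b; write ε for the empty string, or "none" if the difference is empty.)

The string b is accepted by R but not by S.
No shorter string lies in the difference, and b is the lexicographically first length-1 string in L(R) \ L(S).

b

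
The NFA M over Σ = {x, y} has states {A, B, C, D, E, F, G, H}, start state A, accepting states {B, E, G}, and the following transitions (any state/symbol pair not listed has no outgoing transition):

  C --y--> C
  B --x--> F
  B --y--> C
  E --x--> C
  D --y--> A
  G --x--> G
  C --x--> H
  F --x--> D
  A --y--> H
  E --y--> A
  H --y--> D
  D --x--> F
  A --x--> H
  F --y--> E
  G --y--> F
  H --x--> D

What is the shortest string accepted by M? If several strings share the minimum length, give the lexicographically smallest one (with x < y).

A breadth-first search from A reaches an accepting state first via the path A → H → D → F → E on input xxxy.
No string of length < 4 is accepted (BFS exhausts all shorter strings without reaching an accepting state), and xxxy is the lexicographically least accepting string of length 4.

xxxy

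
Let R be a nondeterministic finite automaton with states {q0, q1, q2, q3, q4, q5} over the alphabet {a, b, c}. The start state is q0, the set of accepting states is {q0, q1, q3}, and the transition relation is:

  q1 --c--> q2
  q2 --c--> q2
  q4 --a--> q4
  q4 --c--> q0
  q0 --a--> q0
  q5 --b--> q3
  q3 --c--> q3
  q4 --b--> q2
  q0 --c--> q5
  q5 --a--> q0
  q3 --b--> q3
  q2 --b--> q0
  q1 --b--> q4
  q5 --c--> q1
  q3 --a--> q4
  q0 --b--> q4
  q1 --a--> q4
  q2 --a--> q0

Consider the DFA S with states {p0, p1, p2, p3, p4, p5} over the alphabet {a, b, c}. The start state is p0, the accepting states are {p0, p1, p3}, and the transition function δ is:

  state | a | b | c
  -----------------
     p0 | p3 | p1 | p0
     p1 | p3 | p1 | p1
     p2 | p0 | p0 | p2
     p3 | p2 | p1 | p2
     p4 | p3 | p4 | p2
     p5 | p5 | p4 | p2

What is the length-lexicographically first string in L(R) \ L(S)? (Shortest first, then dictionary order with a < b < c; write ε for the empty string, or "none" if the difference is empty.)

The string aa is accepted by R but not by S.
No shorter string lies in the difference, and aa is the lexicographically first length-2 string in L(R) \ L(S).

aa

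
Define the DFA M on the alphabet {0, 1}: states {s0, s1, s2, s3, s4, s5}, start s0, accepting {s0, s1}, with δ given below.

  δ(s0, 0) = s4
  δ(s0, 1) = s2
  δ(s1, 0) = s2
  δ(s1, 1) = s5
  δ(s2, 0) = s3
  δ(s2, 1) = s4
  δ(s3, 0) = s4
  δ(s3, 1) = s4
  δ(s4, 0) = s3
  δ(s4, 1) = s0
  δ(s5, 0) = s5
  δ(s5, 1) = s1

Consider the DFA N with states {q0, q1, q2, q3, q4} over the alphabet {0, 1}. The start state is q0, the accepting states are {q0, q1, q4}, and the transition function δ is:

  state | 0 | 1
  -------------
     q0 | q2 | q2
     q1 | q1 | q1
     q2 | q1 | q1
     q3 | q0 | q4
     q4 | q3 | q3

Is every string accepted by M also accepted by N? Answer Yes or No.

Yes

Exploring the product automaton M × N from the start pair (s0, q0), following both machines on each input symbol, reaches 7 state pairs: (s0, q0), (s4, q2), (s2, q2), (s3, q1), (s0, q1), (s4, q1), (s2, q1).
M accepts in {s0, s1} and N accepts in {q0, q1, q4}. The reachable pairs whose M-component is accepting are (s0, q0), (s0, q1); in each of them the N-component is accepting too, so the product for L(M) \ L(N) (M-component accepting, N-component rejecting) has no reachable accepting pair and the difference is empty.
Hence every string in L(M) is also in L(N).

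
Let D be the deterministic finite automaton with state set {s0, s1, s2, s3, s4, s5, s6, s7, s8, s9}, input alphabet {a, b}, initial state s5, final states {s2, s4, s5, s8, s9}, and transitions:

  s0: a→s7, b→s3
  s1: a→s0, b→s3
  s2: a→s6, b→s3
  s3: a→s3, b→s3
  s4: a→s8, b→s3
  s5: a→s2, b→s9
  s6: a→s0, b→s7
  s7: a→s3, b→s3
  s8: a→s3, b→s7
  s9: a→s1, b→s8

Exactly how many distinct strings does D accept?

4

The useful subgraph on states {s2, s5, s8, s9} is acyclic, so L(D) is finite; the longest accepting path visits 3 useful states, giving maximum string length 2.
Counting accepting paths from s5 by length: 1 of length 0, 2 of length 1, 1 of length 2. Total 4.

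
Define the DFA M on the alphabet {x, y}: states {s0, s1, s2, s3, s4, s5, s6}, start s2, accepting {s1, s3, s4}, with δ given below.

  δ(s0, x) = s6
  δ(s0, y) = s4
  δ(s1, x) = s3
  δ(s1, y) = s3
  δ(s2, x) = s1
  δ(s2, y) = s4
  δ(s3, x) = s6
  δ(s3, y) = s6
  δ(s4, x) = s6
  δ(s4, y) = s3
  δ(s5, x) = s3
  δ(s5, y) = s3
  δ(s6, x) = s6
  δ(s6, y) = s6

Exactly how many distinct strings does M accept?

The useful subgraph on states {s1, s2, s3, s4} is acyclic, so L(M) is finite; the longest accepting path visits 3 useful states, giving maximum string length 2.
Counting accepting paths from s2 by length: 2 of length 1, 3 of length 2. Total 5.

5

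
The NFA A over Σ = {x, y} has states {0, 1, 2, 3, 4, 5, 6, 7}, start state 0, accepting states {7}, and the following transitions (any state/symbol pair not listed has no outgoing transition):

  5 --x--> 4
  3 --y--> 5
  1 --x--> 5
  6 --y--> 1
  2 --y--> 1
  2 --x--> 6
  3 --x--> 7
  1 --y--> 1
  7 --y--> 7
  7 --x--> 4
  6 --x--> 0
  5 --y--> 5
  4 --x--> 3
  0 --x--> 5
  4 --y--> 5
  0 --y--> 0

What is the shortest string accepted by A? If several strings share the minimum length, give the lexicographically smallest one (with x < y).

A breadth-first search from 0 reaches an accepting state first via the path 0 → 5 → 4 → 3 → 7 on input xxxx.
No string of length < 4 is accepted (BFS exhausts all shorter strings without reaching an accepting state), and xxxx is the lexicographically least accepting string of length 4.

xxxx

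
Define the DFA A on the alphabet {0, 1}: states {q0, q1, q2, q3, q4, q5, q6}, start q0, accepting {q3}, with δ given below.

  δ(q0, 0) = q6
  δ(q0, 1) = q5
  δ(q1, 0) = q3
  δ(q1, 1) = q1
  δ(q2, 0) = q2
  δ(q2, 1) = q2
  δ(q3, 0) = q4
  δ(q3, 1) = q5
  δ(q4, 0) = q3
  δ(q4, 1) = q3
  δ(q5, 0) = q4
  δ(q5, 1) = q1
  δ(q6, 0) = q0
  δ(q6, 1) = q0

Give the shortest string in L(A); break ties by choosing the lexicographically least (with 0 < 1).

A breadth-first search from q0 reaches an accepting state first via the path q0 → q5 → q4 → q3 on input 100.
No string of length < 3 is accepted (BFS exhausts all shorter strings without reaching an accepting state), and 100 is the lexicographically least accepting string of length 3.

100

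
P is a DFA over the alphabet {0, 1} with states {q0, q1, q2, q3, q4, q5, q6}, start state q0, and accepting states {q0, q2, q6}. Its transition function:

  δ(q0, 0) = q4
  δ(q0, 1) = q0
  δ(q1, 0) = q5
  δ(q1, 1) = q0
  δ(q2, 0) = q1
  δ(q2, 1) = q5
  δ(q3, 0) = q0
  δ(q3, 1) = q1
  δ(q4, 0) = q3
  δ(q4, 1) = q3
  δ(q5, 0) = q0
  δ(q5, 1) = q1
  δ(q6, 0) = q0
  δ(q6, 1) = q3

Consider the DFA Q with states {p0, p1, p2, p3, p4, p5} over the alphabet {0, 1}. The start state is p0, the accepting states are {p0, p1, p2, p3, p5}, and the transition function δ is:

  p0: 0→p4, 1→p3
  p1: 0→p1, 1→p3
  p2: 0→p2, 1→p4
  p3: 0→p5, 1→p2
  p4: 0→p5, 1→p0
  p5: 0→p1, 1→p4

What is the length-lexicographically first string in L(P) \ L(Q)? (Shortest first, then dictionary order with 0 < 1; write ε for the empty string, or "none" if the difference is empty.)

The string 010 is accepted by P but not by Q.
No shorter string lies in the difference, and 010 is the lexicographically first length-3 string in L(P) \ L(Q).

010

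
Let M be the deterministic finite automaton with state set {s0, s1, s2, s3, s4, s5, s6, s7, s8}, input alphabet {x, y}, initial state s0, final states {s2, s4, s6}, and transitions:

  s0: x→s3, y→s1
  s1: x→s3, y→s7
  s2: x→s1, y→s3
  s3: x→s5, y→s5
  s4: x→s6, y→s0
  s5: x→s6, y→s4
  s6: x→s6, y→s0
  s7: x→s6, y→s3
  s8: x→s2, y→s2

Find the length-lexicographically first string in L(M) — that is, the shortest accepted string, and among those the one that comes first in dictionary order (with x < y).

A breadth-first search from s0 reaches an accepting state first via the path s0 → s3 → s5 → s6 on input xxx.
No string of length < 3 is accepted (BFS exhausts all shorter strings without reaching an accepting state), and xxx is the lexicographically least accepting string of length 3.

xxx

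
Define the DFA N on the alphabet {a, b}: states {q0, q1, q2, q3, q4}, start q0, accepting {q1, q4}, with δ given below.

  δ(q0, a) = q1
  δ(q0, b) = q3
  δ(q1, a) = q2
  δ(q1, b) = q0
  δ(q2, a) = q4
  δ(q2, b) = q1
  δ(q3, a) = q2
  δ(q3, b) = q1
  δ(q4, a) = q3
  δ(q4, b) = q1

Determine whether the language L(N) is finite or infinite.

State q0 is reachable from the start and can reach an accepting state, and it lies on the cycle q0 → q1 → q0.
Traversing that cycle any number of times yields accepted strings of unbounded length, so the language is infinite.

infinite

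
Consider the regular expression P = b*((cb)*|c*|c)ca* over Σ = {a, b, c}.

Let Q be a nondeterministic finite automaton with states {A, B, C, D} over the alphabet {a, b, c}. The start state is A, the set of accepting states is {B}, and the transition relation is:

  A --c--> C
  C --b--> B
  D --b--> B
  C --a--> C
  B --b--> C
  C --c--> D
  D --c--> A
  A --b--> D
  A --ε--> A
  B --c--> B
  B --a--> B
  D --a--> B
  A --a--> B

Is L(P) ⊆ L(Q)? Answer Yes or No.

No

The string c is in L(P) but not in L(Q).
So L(P) ⊄ L(Q).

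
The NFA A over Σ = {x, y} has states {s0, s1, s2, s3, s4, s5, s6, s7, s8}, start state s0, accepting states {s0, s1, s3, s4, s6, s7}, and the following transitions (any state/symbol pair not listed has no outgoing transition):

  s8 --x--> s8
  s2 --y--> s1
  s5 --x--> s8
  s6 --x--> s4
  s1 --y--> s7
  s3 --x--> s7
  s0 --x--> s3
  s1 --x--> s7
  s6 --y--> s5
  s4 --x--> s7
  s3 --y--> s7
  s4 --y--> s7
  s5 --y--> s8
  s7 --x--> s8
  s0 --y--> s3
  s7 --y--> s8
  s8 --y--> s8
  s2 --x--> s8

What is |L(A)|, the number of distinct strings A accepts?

7

The useful subgraph on states {s0, s3, s7} is acyclic, so L(A) is finite; the longest accepting path visits 3 useful states, giving maximum string length 2.
Counting accepting paths from s0 by length: 1 of length 0, 2 of length 1, 4 of length 2. Total 7.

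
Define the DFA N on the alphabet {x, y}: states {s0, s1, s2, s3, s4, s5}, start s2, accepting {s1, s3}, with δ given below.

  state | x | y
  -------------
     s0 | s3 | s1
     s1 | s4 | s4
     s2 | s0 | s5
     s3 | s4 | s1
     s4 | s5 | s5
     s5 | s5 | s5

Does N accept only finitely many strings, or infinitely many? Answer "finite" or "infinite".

The useful states (reachable from s2 and able to reach an accepting state) are {s0, s1, s2, s3}.
Restricted to these states the transition graph has no cycle, so every accepting path has bounded length and L is finite.

finite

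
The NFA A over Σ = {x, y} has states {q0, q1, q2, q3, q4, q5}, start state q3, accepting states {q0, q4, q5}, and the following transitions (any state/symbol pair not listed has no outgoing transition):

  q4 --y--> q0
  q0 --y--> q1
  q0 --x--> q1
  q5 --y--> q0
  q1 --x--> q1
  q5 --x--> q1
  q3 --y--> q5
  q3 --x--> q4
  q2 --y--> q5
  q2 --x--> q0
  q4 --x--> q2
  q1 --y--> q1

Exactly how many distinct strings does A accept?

7

The useful subgraph on states {q0, q2, q3, q4, q5} is acyclic, so L(A) is finite; the longest accepting path visits 5 useful states, giving maximum string length 4.
Counting accepting paths from q3 by length: 2 of length 1, 2 of length 2, 2 of length 3, 1 of length 4. Total 7.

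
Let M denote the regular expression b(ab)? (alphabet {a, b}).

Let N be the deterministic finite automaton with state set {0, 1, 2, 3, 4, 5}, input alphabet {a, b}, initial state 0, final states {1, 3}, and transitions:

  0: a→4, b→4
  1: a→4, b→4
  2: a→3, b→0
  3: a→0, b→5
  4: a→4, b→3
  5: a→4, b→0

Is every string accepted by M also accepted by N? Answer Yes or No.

The string b is in L(M) but not in L(N).
So L(M) ⊄ L(N).

No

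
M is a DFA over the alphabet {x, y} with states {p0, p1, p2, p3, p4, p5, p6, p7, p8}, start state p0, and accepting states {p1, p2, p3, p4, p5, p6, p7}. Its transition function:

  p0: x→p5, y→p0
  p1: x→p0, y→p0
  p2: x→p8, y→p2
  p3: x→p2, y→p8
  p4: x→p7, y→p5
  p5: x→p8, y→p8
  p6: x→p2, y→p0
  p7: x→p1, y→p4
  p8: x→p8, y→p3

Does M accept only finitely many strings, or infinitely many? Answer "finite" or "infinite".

infinite

State p0 is reachable from the start and can reach an accepting state, and it lies on the cycle p0 → p0.
Traversing that cycle any number of times yields accepted strings of unbounded length, so the language is infinite.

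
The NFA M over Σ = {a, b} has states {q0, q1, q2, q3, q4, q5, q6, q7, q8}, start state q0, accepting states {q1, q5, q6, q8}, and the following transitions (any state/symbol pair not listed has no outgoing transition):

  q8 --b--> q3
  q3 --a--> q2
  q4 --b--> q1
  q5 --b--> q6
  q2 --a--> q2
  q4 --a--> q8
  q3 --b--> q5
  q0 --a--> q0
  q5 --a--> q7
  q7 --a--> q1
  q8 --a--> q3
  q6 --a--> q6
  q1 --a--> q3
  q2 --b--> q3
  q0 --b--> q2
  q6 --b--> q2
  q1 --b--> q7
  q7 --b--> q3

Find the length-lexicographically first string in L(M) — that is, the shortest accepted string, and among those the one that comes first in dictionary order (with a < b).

A breadth-first search from q0 reaches an accepting state first via the path q0 → q2 → q3 → q5 on input bbb.
No string of length < 3 is accepted (BFS exhausts all shorter strings without reaching an accepting state), and bbb is the lexicographically least accepting string of length 3.

bbb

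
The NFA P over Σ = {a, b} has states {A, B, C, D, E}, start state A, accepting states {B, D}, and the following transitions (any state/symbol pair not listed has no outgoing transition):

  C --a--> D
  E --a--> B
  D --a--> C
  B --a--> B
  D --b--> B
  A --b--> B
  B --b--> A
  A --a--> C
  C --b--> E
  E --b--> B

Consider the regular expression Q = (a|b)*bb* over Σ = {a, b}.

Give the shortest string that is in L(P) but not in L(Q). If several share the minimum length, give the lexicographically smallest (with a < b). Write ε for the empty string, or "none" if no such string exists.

aa

The string aa is accepted by P but not by Q.
No shorter string lies in the difference, and aa is the lexicographically first length-2 string in L(P) \ L(Q).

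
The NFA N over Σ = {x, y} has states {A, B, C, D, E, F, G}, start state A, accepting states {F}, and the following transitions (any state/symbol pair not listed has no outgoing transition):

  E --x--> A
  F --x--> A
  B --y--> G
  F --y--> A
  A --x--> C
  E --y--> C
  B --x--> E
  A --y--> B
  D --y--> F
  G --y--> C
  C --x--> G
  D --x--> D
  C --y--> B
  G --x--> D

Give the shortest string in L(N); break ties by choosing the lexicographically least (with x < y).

A breadth-first search from A reaches an accepting state first via the path A → C → G → D → F on input xxxy.
No string of length < 4 is accepted (BFS exhausts all shorter strings without reaching an accepting state), and xxxy is the lexicographically least accepting string of length 4.

xxxy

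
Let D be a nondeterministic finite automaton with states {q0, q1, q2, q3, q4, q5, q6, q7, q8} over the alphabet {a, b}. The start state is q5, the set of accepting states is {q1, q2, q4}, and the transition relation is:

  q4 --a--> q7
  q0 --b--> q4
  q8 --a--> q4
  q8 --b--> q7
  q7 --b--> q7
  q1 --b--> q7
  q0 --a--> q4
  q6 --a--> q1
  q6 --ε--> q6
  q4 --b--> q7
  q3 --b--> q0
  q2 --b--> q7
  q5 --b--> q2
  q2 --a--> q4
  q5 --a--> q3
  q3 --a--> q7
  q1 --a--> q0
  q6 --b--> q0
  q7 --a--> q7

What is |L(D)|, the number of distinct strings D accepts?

4

The useful subgraph on states {q0, q2, q3, q4, q5} is acyclic, so L(D) is finite; the longest accepting path visits 4 useful states, giving maximum string length 3.
Counting accepting paths from q5 by length: 1 of length 1, 1 of length 2, 2 of length 3. Total 4.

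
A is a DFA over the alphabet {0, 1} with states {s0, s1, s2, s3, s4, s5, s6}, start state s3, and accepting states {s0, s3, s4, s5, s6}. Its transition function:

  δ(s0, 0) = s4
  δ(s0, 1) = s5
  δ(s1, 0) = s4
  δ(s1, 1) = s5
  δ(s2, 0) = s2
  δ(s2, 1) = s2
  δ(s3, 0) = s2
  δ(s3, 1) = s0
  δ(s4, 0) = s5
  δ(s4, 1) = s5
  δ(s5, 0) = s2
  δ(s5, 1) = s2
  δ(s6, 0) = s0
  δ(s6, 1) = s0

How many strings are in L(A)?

The useful subgraph on states {s0, s3, s4, s5} is acyclic, so L(A) is finite; the longest accepting path visits 4 useful states, giving maximum string length 3.
Counting accepting paths from s3 by length: 1 of length 0, 1 of length 1, 2 of length 2, 2 of length 3. Total 6.

6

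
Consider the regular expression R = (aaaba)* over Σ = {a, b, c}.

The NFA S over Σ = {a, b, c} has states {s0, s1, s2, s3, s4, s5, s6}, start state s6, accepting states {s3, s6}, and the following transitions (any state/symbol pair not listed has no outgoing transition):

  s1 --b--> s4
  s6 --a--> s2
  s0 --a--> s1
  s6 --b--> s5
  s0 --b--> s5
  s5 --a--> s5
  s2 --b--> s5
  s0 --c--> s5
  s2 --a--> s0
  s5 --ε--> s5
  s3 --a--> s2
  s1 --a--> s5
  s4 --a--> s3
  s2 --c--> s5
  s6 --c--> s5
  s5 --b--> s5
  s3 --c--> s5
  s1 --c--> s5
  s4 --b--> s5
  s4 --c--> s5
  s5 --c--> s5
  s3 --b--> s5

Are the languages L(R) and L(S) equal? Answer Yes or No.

Converting the expression R to a DFA (subset construction, then merging equivalent states) gives the minimal DFA with states {r0, r1, r2, r3, r4, r5}, start state r0, accepting states {r0} and transitions r0: a→r1, b→r2, c→r2; r1: a→r3, b→r2, c→r2; r2: a→r2, b→r2, c→r2; r3: a→r4, b→r2, c→r2; r4: a→r2, b→r5, c→r2; r5: a→r0, b→r2, c→r2.
Exploring the product automaton R × S from the start pair (r0, s6), following both machines on each input symbol, reaches 7 state pairs: (r0, s6), (r1, s2), (r2, s5), (r3, s0), (r4, s1), (r5, s4), (r0, s3).
R accepts in {r0} and S accepts in {s3, s6}. In every reachable pair the two components are either both accepting — (r0, s6), (r0, s3) — or both non-accepting, so no string is accepted by exactly one of the machines: L(R) \ L(S) and L(S) \ L(R) are both empty.
Hence every string is accepted by R iff it is accepted by S, and the two languages coincide.

Yes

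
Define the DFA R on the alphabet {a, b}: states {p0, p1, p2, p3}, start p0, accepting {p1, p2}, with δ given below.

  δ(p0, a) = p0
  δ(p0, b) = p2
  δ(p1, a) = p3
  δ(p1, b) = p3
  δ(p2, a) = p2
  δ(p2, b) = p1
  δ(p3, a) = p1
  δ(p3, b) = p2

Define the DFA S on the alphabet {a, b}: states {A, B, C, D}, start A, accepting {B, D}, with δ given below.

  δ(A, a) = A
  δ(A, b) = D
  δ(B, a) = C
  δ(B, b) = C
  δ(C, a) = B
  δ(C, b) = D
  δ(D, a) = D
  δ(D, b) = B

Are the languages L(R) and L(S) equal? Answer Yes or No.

Exploring the product automaton R × S from the start pair (p0, A), following both machines on each input symbol, reaches 4 state pairs: (p0, A), (p2, D), (p1, B), (p3, C).
R accepts in {p1, p2} and S accepts in {B, D}. In every reachable pair the two components are either both accepting — (p2, D), (p1, B) — or both non-accepting, so no string is accepted by exactly one of the machines: L(R) \ L(S) and L(S) \ L(R) are both empty.
Hence every string is accepted by R iff it is accepted by S, and the two languages coincide.

Yes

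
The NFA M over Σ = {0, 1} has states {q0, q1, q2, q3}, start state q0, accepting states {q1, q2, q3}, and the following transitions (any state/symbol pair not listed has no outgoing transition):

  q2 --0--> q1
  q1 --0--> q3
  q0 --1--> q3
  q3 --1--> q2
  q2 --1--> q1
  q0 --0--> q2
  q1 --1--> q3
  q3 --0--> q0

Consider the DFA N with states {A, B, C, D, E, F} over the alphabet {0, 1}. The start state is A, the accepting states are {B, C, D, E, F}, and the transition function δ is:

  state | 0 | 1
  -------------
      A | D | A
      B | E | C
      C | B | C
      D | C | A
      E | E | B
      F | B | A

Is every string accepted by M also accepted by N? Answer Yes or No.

No

The string 1 is in L(M) but not in L(N).
So L(M) ⊄ L(N).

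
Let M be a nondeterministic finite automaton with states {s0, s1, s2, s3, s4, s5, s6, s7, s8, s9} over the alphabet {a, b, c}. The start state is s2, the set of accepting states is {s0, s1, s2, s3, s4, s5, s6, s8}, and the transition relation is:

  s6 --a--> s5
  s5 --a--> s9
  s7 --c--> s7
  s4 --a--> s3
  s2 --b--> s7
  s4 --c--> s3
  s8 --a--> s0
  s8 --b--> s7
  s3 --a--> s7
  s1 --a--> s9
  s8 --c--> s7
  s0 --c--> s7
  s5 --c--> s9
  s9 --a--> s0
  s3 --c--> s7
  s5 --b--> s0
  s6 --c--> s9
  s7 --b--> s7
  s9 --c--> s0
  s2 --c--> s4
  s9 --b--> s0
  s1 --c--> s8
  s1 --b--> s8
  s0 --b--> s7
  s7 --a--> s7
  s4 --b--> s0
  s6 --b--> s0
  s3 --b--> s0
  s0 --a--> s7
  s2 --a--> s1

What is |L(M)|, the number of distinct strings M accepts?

15

The useful subgraph on states {s0, s1, s2, s3, s4, s8, s9} is acyclic, so L(M) is finite; the longest accepting path visits 4 useful states, giving maximum string length 3.
Counting accepting paths from s2 by length: 1 of length 0, 2 of length 1, 5 of length 2, 7 of length 3. Total 15.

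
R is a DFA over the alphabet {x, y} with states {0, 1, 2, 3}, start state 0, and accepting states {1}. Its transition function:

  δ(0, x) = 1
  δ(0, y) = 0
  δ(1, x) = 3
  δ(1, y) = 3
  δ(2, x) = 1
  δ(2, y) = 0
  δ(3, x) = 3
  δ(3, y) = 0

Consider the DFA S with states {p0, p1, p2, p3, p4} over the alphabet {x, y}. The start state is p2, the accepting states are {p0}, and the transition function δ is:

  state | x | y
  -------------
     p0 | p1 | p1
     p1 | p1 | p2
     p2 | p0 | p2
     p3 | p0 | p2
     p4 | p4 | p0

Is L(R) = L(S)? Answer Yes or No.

Yes

Exploring the product automaton R × S from the start pair (0, p2), following both machines on each input symbol, reaches 3 state pairs: (0, p2), (1, p0), (3, p1).
R accepts in {1} and S accepts in {p0}. In every reachable pair the two components are either both accepting — (1, p0) — or both non-accepting, so no string is accepted by exactly one of the machines: L(R) \ L(S) and L(S) \ L(R) are both empty.
Hence every string is accepted by R iff it is accepted by S, and the two languages coincide.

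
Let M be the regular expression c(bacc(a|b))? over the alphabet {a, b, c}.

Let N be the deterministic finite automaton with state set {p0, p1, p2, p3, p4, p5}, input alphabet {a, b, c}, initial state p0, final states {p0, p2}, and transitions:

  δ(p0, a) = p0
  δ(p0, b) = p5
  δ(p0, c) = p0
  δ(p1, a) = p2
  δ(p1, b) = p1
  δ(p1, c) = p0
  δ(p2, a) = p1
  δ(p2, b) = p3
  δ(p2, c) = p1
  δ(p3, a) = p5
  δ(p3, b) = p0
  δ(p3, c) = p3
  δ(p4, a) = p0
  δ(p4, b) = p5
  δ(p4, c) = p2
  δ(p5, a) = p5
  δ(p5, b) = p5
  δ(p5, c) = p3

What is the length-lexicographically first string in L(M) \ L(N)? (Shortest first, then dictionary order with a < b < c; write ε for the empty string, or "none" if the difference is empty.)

The string cbacca is accepted by M but not by N.
No shorter string lies in the difference, and cbacca is the lexicographically first length-6 string in L(M) \ L(N).

cbacca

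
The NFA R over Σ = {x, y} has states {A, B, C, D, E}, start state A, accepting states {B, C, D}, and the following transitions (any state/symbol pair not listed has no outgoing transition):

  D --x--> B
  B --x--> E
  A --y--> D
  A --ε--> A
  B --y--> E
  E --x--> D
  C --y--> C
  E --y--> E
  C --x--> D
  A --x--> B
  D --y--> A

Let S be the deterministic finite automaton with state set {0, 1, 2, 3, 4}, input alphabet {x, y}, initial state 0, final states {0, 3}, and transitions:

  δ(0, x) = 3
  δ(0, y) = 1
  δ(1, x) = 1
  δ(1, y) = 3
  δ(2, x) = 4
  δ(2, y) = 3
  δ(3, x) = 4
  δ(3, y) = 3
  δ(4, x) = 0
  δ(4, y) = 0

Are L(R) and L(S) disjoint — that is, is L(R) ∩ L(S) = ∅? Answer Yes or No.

The string x is accepted by both R and S.
Hence L(R) ∩ L(S) ≠ ∅.

No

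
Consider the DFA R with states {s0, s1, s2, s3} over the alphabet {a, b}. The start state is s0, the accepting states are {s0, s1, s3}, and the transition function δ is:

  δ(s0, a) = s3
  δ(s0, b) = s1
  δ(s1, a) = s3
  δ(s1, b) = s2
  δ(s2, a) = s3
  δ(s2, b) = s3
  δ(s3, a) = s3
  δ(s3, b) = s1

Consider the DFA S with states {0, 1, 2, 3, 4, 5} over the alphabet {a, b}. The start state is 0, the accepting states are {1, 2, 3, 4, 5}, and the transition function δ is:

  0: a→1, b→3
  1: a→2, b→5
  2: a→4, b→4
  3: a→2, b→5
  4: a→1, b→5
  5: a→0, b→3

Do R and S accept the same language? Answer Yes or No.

No

The empty string ε is accepted by R but rejected by S.
So L(R) ≠ L(S).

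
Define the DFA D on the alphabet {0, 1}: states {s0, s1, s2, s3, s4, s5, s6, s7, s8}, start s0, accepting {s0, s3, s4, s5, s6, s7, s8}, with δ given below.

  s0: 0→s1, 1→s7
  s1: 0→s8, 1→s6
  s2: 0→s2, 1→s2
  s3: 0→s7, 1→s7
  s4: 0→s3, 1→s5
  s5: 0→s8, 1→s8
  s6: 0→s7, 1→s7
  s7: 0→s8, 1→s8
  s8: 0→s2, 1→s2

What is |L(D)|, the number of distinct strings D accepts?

12

The useful subgraph on states {s0, s1, s6, s7, s8} is acyclic, so L(D) is finite; the longest accepting path visits 5 useful states, giving maximum string length 4.
Counting accepting paths from s0 by length: 1 of length 0, 1 of length 1, 4 of length 2, 2 of length 3, 4 of length 4. Total 12.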